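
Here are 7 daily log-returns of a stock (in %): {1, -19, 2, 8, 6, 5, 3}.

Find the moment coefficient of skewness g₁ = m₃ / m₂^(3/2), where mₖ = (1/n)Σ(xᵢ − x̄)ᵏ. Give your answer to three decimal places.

-1.742

x̄ = (1 - 19 + 2 + 8 + 6 + 5 + 3) / 7 = 0.8571
deviations (xᵢ − x̄): 0.1429, -19.8571, 1.1429, 7.1429, 5.1429, 4.1429, 2.1429
Σ(xᵢ − x̄)² = 494.8571 ⇒ m₂ = 494.8571/7 = 70.69388
Σ(xᵢ − x̄)³ = -7246.8980 ⇒ m₃ = -7246.8980/7 = -1035.27114
m₂^(3/2) = 70.69388^(1.5) = 594.39166
g₁ = m₃ / m₂^(3/2) = -1035.27114 / 594.39166 ≈ -1.742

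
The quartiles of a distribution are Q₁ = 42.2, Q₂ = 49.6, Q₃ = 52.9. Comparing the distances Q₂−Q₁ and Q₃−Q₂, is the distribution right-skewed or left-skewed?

Q₂ − Q₁ = 7.4;  Q₃ − Q₂ = 3.3
Q₂ − Q₁ > Q₃ − Q₂ ⇒ the lower half is more spread out ⇒ left-skewed.

left-skewed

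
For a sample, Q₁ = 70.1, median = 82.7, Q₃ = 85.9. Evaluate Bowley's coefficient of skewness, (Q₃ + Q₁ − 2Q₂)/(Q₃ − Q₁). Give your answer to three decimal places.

-0.595

numerator: Q₃ + Q₁ − 2Q₂ = 85.9 + 70.1 − 2×82.7 = -9.4000
denominator: Q₃ − Q₁ = 85.9 − 70.1 = 15.8000
Bowley skewness = -9.4000 / 15.8000 ≈ -0.595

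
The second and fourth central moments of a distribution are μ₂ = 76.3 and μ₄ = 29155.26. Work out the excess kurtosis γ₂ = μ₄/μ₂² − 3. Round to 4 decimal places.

μ₂² = 76.3² = 5821.69000
μ₄/μ₂² = 29155.26 / 5821.69000 = 5.00804
γ₂ = 5.00804 − 3 ≈ 2.0080

2.0080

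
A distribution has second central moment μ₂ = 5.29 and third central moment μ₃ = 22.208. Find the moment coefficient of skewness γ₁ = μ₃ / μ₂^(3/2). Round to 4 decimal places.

σ = √μ₂ = √5.29 = 2.30000
σ³ = μ₂^(3/2) = 12.16700
γ₁ = μ₃/σ³ = 22.208 / 12.16700 ≈ 1.8253

1.8253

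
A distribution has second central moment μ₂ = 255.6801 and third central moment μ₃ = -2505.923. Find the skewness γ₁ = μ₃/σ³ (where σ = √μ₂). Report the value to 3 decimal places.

σ = √μ₂ = √255.6801 = 15.99000
σ³ = μ₂^(3/2) = 4088.32480
γ₁ = μ₃/σ³ = -2505.923 / 4088.32480 ≈ -0.613

-0.613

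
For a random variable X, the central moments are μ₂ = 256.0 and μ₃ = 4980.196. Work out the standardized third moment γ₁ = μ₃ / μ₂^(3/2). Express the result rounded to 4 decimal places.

1.2159

σ = √μ₂ = √256.0 = 16.00000
σ³ = μ₂^(3/2) = 4096.00000
γ₁ = μ₃/σ³ = 4980.196 / 4096.00000 ≈ 1.2159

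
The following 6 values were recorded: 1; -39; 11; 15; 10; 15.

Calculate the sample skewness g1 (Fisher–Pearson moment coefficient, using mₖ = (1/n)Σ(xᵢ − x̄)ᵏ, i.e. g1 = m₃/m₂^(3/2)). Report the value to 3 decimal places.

-1.565

x̄ = (1 - 39 + 11 + 15 + 10 + 15) / 6 = 2.1667
deviations (xᵢ − x̄): -1.1667, -41.1667, 8.8333, 12.8333, 7.8333, 12.8333
Σ(xᵢ − x̄)² = 2164.8333 ⇒ m₂ = 2164.8333/6 = 360.80556
Σ(xᵢ − x̄)³ = -64369.4444 ⇒ m₃ = -64369.4444/6 = -10728.24074
m₂^(3/2) = 360.80556^(1.5) = 6853.45908
g1 = m₃ / m₂^(3/2) = -10728.24074 / 6853.45908 ≈ -1.565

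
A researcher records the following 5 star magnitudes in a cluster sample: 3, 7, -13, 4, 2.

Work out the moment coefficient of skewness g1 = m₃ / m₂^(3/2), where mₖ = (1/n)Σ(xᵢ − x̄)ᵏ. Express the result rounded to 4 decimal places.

x̄ = (3 + 7 - 13 + 4 + 2) / 5 = 0.6000
deviations (xᵢ − x̄): 2.4000, 6.4000, -13.6000, 3.4000, 1.4000
Σ(xᵢ − x̄)² = 245.2000 ⇒ m₂ = 245.2000/5 = 49.04000
Σ(xᵢ − x̄)³ = -2197.4400 ⇒ m₃ = -2197.4400/5 = -439.48800
m₂^(3/2) = 49.04000^(1.5) = 343.42009
g1 = m₃ / m₂^(3/2) = -439.48800 / 343.42009 ≈ -1.2797

-1.2797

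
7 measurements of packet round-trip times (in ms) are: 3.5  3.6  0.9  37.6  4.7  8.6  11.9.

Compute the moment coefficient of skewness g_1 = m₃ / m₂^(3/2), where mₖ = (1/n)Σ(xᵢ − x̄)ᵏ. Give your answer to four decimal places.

1.7095

x̄ = (3.5 + 3.6 + 0.9 + 37.6 + 4.7 + 8.6 + 11.9) / 7 = 10.1143
deviations (xᵢ − x̄): -6.6143, -6.5143, -9.2143, 27.4857, -5.4143, -1.5143, 1.7857
Σ(xᵢ − x̄)² = 961.3486 ⇒ m₂ = 961.3486/7 = 137.33551
Σ(xᵢ − x̄)³ = 19259.8583 ⇒ m₃ = 19259.8583/7 = 2751.40833
m₂^(3/2) = 137.33551^(1.5) = 1609.43806
g_1 = m₃ / m₂^(3/2) = 2751.40833 / 1609.43806 ≈ 1.7095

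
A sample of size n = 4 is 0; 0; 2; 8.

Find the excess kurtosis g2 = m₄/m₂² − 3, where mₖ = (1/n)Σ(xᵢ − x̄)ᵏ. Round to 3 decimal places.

x̄ = 2.5000
Σ(xᵢ − x̄)² = 43.0000 ⇒ m₂ = 10.75000
Σ(xᵢ − x̄)⁴ = 993.2500 ⇒ m₄ = 248.31250
m₂² = 115.56250
g2 = m₄/m₂² − 3 = 2.14873 − 3 ≈ -0.851

-0.851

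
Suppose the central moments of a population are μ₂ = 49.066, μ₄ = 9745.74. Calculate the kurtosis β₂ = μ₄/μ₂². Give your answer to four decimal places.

4.0481

μ₂² = 49.066² = 2407.47236
μ₄/μ₂² = 9745.74 / 2407.47236 = 4.04812
β₂ ≈ 4.0481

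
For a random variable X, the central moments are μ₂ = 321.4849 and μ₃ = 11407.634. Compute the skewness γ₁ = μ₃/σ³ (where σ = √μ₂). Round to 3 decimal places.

σ = √μ₂ = √321.4849 = 17.93000
σ³ = μ₂^(3/2) = 5764.22426
γ₁ = μ₃/σ³ = 11407.634 / 5764.22426 ≈ 1.979

1.979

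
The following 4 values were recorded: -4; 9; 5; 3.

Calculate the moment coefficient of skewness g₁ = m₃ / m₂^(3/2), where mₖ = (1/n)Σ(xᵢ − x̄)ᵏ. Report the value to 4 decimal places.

x̄ = (-4 + 9 + 5 + 3) / 4 = 3.2500
deviations (xᵢ − x̄): -7.2500, 5.7500, 1.7500, -0.2500
Σ(xᵢ − x̄)² = 88.7500 ⇒ m₂ = 88.7500/4 = 22.18750
Σ(xᵢ − x̄)³ = -185.6250 ⇒ m₃ = -185.6250/4 = -46.40625
m₂^(3/2) = 22.18750^(1.5) = 104.51113
g₁ = m₃ / m₂^(3/2) = -46.40625 / 104.51113 ≈ -0.4440

-0.4440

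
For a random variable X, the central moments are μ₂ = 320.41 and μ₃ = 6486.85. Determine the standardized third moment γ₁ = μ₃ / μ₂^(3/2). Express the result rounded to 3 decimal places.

1.131

σ = √μ₂ = √320.41 = 17.90000
σ³ = μ₂^(3/2) = 5735.33900
γ₁ = μ₃/σ³ = 6486.85 / 5735.33900 ≈ 1.131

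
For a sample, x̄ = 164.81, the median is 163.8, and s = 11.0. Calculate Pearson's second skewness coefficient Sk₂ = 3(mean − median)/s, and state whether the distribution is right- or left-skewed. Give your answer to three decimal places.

Sk₂ = 3(164.81 − 163.8) / 11.0 = 3 × 1.0100 / 11.0
    = 3.0300 / 11.0 ≈ 0.275
Sk₂ > 0 ⇒ mean > median ⇒ right-skewed (positive skew).

0.275, right-skewed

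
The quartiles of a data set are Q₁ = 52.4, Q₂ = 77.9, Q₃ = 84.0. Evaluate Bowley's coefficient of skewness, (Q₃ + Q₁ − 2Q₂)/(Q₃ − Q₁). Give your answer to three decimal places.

numerator: Q₃ + Q₁ − 2Q₂ = 84.0 + 52.4 − 2×77.9 = -19.4000
denominator: Q₃ − Q₁ = 84.0 − 52.4 = 31.6000
Bowley skewness = -19.4000 / 31.6000 ≈ -0.614

-0.614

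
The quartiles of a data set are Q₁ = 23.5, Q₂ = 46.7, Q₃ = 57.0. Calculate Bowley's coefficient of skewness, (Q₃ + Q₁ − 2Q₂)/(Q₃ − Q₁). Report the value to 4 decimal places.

numerator: Q₃ + Q₁ − 2Q₂ = 57.0 + 23.5 − 2×46.7 = -12.9000
denominator: Q₃ − Q₁ = 57.0 − 23.5 = 33.5000
Bowley skewness = -12.9000 / 33.5000 ≈ -0.3851

-0.3851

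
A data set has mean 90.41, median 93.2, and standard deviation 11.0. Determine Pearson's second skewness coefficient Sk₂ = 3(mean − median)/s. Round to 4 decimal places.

Sk₂ = 3(90.41 − 93.2) / 11.0 = 3 × -2.7900 / 11.0
    = -8.3700 / 11.0 ≈ -0.7609

-0.7609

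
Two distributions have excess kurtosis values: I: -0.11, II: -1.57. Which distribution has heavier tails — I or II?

Higher excess kurtosis ⇒ heavier tails relative to the normal distribution.
-0.11 vs -1.57: the larger is -0.11, so I has heavier tails.

I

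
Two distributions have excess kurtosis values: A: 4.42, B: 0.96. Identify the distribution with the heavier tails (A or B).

Higher excess kurtosis ⇒ heavier tails relative to the normal distribution.
4.42 vs 0.96: the larger is 4.42, so A has heavier tails.

A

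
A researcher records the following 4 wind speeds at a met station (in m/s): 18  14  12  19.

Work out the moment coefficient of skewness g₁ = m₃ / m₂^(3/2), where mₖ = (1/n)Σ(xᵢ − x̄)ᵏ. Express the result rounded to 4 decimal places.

x̄ = (18 + 14 + 12 + 19) / 4 = 15.7500
deviations (xᵢ − x̄): 2.2500, -1.7500, -3.7500, 3.2500
Σ(xᵢ − x̄)² = 32.7500 ⇒ m₂ = 32.7500/4 = 8.18750
Σ(xᵢ − x̄)³ = -12.3750 ⇒ m₃ = -12.3750/4 = -3.09375
m₂^(3/2) = 8.18750^(1.5) = 23.42756
g₁ = m₃ / m₂^(3/2) = -3.09375 / 23.42756 ≈ -0.1321

-0.1321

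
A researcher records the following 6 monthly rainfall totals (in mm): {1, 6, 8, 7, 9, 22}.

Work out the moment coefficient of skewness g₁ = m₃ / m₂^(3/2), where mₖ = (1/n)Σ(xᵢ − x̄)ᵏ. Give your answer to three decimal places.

1.120

x̄ = (1 + 6 + 8 + 7 + 9 + 22) / 6 = 8.8333
deviations (xᵢ − x̄): -7.8333, -2.8333, -0.8333, -1.8333, 0.1667, 13.1667
Σ(xᵢ − x̄)² = 246.8333 ⇒ m₂ = 246.8333/6 = 41.13889
Σ(xᵢ − x̄)³ = 1772.4444 ⇒ m₃ = 1772.4444/6 = 295.40741
m₂^(3/2) = 41.13889^(1.5) = 263.86321
g₁ = m₃ / m₂^(3/2) = 295.40741 / 263.86321 ≈ 1.120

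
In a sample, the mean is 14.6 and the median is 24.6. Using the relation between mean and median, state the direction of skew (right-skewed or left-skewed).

mean − median = 14.6 − 24.6 = -10.0
mean < median ⇒ the longer tail is on the left ⇒ left-skewed (negatively skewed).

left-skewed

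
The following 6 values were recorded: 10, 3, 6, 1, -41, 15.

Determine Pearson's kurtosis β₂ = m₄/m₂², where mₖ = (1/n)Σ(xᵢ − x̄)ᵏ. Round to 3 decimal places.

3.788

x̄ = -1.0000
Σ(xᵢ − x̄)² = 2046.0000 ⇒ m₂ = 341.00000
Σ(xᵢ − x̄)⁴ = 2642850.0000 ⇒ m₄ = 440475.00000
m₂² = 116281.00000
β₂ = m₄/m₂² = 440475.00000 / 116281.00000 ≈ 3.788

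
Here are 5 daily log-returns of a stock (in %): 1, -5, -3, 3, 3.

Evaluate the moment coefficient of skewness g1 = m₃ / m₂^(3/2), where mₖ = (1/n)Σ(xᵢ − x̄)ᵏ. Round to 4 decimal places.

x̄ = (1 - 5 - 3 + 3 + 3) / 5 = -0.2000
deviations (xᵢ − x̄): 1.2000, -4.8000, -2.8000, 3.2000, 3.2000
Σ(xᵢ − x̄)² = 52.8000 ⇒ m₂ = 52.8000/5 = 10.56000
Σ(xᵢ − x̄)³ = -65.2800 ⇒ m₃ = -65.2800/5 = -13.05600
m₂^(3/2) = 10.56000^(1.5) = 34.31594
g1 = m₃ / m₂^(3/2) = -13.05600 / 34.31594 ≈ -0.3805

-0.3805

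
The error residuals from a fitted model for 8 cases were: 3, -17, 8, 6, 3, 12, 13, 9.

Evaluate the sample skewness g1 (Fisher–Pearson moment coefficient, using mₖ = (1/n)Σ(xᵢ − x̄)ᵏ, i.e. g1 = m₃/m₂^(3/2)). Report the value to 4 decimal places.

-1.6117

x̄ = (3 - 17 + 8 + 6 + 3 + 12 + 13 + 9) / 8 = 4.6250
deviations (xᵢ − x̄): -1.6250, -21.6250, 3.3750, 1.3750, -1.6250, 7.3750, 8.3750, 4.3750
Σ(xᵢ − x̄)² = 629.8750 ⇒ m₂ = 629.8750/8 = 78.73438
Σ(xᵢ − x̄)³ = -9007.9688 ⇒ m₃ = -9007.9688/8 = -1125.99609
m₂^(3/2) = 78.73438^(1.5) = 698.62895
g1 = m₃ / m₂^(3/2) = -1125.99609 / 698.62895 ≈ -1.6117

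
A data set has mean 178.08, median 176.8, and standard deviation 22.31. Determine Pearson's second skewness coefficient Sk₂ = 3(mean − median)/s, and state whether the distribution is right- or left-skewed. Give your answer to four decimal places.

Sk₂ = 3(178.08 − 176.8) / 22.31 = 3 × 1.2800 / 22.31
    = 3.8400 / 22.31 ≈ 0.1721
Sk₂ > 0 ⇒ mean > median ⇒ right-skewed (positive skew).

0.1721, right-skewed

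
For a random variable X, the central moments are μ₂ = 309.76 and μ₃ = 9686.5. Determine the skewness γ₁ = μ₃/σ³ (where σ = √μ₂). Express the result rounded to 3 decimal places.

1.777

σ = √μ₂ = √309.76 = 17.60000
σ³ = μ₂^(3/2) = 5451.77600
γ₁ = μ₃/σ³ = 9686.5 / 5451.77600 ≈ 1.777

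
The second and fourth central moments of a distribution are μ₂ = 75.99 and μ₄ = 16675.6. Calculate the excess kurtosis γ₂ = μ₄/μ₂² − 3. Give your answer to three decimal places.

μ₂² = 75.99² = 5774.48010
μ₄/μ₂² = 16675.6 / 5774.48010 = 2.88781
γ₂ = 2.88781 − 3 ≈ -0.112

-0.112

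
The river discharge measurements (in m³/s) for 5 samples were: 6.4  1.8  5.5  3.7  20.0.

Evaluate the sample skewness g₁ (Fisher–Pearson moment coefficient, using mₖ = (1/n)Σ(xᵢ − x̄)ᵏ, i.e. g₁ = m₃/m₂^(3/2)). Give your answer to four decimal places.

1.2757

x̄ = (6.4 + 1.8 + 5.5 + 3.7 + 20.0) / 5 = 7.4800
deviations (xᵢ − x̄): -1.0800, -5.6800, -1.9800, -3.7800, 12.5200
Σ(xᵢ − x̄)² = 208.3880 ⇒ m₂ = 208.3880/5 = 41.67760
Σ(xᵢ − x̄)³ = 1716.2323 ⇒ m₃ = 1716.2323/5 = 343.24646
m₂^(3/2) = 41.67760^(1.5) = 269.06305
g₁ = m₃ / m₂^(3/2) = 343.24646 / 269.06305 ≈ 1.2757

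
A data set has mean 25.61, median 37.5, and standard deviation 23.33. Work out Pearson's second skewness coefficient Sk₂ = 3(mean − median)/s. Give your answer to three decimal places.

-1.529

Sk₂ = 3(25.61 − 37.5) / 23.33 = 3 × -11.8900 / 23.33
    = -35.6700 / 23.33 ≈ -1.529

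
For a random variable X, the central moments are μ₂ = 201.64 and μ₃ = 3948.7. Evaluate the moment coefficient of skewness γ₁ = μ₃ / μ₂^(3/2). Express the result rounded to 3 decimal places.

σ = √μ₂ = √201.64 = 14.20000
σ³ = μ₂^(3/2) = 2863.28800
γ₁ = μ₃/σ³ = 3948.7 / 2863.28800 ≈ 1.379

1.379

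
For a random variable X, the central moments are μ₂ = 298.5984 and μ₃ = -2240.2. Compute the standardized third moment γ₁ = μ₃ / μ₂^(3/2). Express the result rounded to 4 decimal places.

-0.4342

σ = √μ₂ = √298.5984 = 17.28000
σ³ = μ₂^(3/2) = 5159.78035
γ₁ = μ₃/σ³ = -2240.2 / 5159.78035 ≈ -0.4342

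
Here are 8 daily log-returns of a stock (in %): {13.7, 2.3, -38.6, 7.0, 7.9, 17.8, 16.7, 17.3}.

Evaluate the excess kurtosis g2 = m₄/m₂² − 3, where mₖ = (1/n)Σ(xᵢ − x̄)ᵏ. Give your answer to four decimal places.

2.1455

x̄ = 5.5125
Σ(xᵢ − x̄)² = 2446.2688 ⇒ m₂ = 305.78359
Σ(xᵢ − x̄)⁴ = 3848980.2548 ⇒ m₄ = 481122.53185
m₂² = 93503.60621
g2 = m₄/m₂² − 3 = 5.14550 − 3 ≈ 2.1455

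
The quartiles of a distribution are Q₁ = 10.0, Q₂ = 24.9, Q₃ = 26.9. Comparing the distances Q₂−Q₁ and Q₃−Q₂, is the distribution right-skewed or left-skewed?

Q₂ − Q₁ = 14.9;  Q₃ − Q₂ = 2.0
Q₂ − Q₁ > Q₃ − Q₂ ⇒ the lower half is more spread out ⇒ left-skewed.

left-skewed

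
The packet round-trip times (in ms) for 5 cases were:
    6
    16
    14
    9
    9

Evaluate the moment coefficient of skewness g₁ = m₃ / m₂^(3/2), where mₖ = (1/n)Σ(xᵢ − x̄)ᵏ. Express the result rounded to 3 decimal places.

0.209

x̄ = (6 + 16 + 14 + 9 + 9) / 5 = 10.8000
deviations (xᵢ − x̄): -4.8000, 5.2000, 3.2000, -1.8000, -1.8000
Σ(xᵢ − x̄)² = 66.8000 ⇒ m₂ = 66.8000/5 = 13.36000
Σ(xᵢ − x̄)³ = 51.1200 ⇒ m₃ = 51.1200/5 = 10.22400
m₂^(3/2) = 13.36000^(1.5) = 48.83258
g₁ = m₃ / m₂^(3/2) = 10.22400 / 48.83258 ≈ 0.209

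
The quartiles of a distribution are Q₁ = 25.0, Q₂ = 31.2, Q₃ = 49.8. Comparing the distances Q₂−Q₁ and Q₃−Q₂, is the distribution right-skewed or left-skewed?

right-skewed

Q₂ − Q₁ = 6.2;  Q₃ − Q₂ = 18.6
Q₃ − Q₂ > Q₂ − Q₁ ⇒ the upper half is more spread out ⇒ right-skewed.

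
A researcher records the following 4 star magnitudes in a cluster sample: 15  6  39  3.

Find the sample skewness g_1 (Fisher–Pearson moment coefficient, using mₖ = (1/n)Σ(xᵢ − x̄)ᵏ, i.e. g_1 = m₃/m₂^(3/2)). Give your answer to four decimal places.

0.8477

x̄ = (15 + 6 + 39 + 3) / 4 = 15.7500
deviations (xᵢ − x̄): -0.7500, -9.7500, 23.2500, -12.7500
Σ(xᵢ − x̄)² = 798.7500 ⇒ m₂ = 798.7500/4 = 199.68750
Σ(xᵢ − x̄)³ = 9568.1250 ⇒ m₃ = 9568.1250/4 = 2392.03125
m₂^(3/2) = 199.68750^(1.5) = 2821.80059
g_1 = m₃ / m₂^(3/2) = 2392.03125 / 2821.80059 ≈ 0.8477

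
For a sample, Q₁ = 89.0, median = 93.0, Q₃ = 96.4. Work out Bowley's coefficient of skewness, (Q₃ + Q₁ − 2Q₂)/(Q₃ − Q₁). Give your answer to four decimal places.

numerator: Q₃ + Q₁ − 2Q₂ = 96.4 + 89.0 − 2×93.0 = -0.6000
denominator: Q₃ − Q₁ = 96.4 − 89.0 = 7.4000
Bowley skewness = -0.6000 / 7.4000 ≈ -0.0811

-0.0811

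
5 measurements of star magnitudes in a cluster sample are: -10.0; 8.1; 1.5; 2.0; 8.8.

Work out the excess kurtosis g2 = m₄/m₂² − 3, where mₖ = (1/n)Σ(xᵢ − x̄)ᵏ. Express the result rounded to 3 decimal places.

-0.622

x̄ = 2.0800
Σ(xᵢ − x̄)² = 227.6680 ⇒ m₂ = 45.53360
Σ(xᵢ − x̄)⁴ = 24647.2751 ⇒ m₄ = 4929.45502
m₂² = 2073.30873
g2 = m₄/m₂² − 3 = 2.37758 − 3 ≈ -0.622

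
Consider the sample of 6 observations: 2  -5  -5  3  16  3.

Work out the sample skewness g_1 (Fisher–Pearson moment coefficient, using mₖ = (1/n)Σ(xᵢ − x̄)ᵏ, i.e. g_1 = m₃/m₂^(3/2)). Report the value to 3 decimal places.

x̄ = (2 - 5 - 5 + 3 + 16 + 3) / 6 = 2.3333
deviations (xᵢ − x̄): -0.3333, -7.3333, -7.3333, 0.6667, 13.6667, 0.6667
Σ(xᵢ − x̄)² = 295.3333 ⇒ m₂ = 295.3333/6 = 49.22222
Σ(xᵢ − x̄)³ = 1764.4444 ⇒ m₃ = 1764.4444/6 = 294.07407
m₂^(3/2) = 49.22222^(1.5) = 345.33598
g_1 = m₃ / m₂^(3/2) = 294.07407 / 345.33598 ≈ 0.852

0.852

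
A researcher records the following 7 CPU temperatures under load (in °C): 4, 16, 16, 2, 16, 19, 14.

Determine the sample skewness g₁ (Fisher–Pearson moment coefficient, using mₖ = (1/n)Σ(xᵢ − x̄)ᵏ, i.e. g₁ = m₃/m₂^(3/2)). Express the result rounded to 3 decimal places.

x̄ = (4 + 16 + 16 + 2 + 16 + 19 + 14) / 7 = 12.4286
deviations (xᵢ − x̄): -8.4286, 3.5714, 3.5714, -10.4286, 3.5714, 6.5714, 1.5714
Σ(xᵢ − x̄)² = 263.7143 ⇒ m₂ = 263.7143/7 = 37.67347
Σ(xᵢ − x̄)³ = -1308.6122 ⇒ m₃ = -1308.6122/7 = -186.94461
m₂^(3/2) = 37.67347^(1.5) = 231.23492
g₁ = m₃ / m₂^(3/2) = -186.94461 / 231.23492 ≈ -0.808

-0.808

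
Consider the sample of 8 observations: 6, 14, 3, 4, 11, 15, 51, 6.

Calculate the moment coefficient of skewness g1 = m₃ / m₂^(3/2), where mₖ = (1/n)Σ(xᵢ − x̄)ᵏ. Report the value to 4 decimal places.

x̄ = (6 + 14 + 3 + 4 + 11 + 15 + 51 + 6) / 8 = 13.7500
deviations (xᵢ − x̄): -7.7500, 0.2500, -10.7500, -9.7500, -2.7500, 1.2500, 37.2500, -7.7500
Σ(xᵢ − x̄)² = 1727.5000 ⇒ m₂ = 1727.5000/8 = 215.93750
Σ(xᵢ − x̄)³ = 48567.7500 ⇒ m₃ = 48567.7500/8 = 6070.96875
m₂^(3/2) = 215.93750^(1.5) = 3173.16097
g1 = m₃ / m₂^(3/2) = 6070.96875 / 3173.16097 ≈ 1.9132

1.9132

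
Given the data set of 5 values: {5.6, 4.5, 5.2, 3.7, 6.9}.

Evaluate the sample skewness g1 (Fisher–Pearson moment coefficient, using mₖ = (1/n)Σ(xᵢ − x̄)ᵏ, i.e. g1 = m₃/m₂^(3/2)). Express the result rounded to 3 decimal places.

0.258

x̄ = (5.6 + 4.5 + 5.2 + 3.7 + 6.9) / 5 = 5.1800
deviations (xᵢ − x̄): 0.4200, -0.6800, 0.0200, -1.4800, 1.7200
Σ(xᵢ − x̄)² = 5.7880 ⇒ m₂ = 5.7880/5 = 1.15760
Σ(xᵢ − x̄)³ = 1.6063 ⇒ m₃ = 1.6063/5 = 0.32126
m₂^(3/2) = 1.15760^(1.5) = 1.24548
g1 = m₃ / m₂^(3/2) = 0.32126 / 1.24548 ≈ 0.258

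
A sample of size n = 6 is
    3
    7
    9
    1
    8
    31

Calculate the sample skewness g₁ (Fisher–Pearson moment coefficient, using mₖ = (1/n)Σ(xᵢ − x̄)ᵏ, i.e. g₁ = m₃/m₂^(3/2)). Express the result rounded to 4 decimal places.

1.4627

x̄ = (3 + 7 + 9 + 1 + 8 + 31) / 6 = 9.8333
deviations (xᵢ − x̄): -6.8333, -2.8333, -0.8333, -8.8333, -1.8333, 21.1667
Σ(xᵢ − x̄)² = 584.8333 ⇒ m₂ = 584.8333/6 = 97.47222
Σ(xᵢ − x̄)³ = 8445.4444 ⇒ m₃ = 8445.4444/6 = 1407.57407
m₂^(3/2) = 97.47222^(1.5) = 962.32396
g₁ = m₃ / m₂^(3/2) = 1407.57407 / 962.32396 ≈ 1.4627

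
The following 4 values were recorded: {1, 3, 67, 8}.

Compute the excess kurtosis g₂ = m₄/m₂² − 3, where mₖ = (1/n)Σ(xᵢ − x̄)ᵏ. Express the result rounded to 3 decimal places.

-0.691

x̄ = 19.7500
Σ(xᵢ − x̄)² = 3002.7500 ⇒ m₂ = 750.68750
Σ(xᵢ − x̄)⁴ = 5205708.0781 ⇒ m₄ = 1301427.01953
m₂² = 563531.72266
g₂ = m₄/m₂² − 3 = 2.30941 − 3 ≈ -0.691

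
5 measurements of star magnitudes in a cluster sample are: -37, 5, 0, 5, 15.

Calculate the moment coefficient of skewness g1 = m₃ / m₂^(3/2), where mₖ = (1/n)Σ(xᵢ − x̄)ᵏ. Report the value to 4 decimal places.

x̄ = (-37 + 5 + 0 + 5 + 15) / 5 = -2.4000
deviations (xᵢ − x̄): -34.6000, 7.4000, 2.4000, 7.4000, 17.4000
Σ(xᵢ − x̄)² = 1615.2000 ⇒ m₂ = 1615.2000/5 = 323.04000
Σ(xᵢ − x̄)³ = -35329.4400 ⇒ m₃ = -35329.4400/5 = -7065.88800
m₂^(3/2) = 323.04000^(1.5) = 5806.09921
g1 = m₃ / m₂^(3/2) = -7065.88800 / 5806.09921 ≈ -1.2170

-1.2170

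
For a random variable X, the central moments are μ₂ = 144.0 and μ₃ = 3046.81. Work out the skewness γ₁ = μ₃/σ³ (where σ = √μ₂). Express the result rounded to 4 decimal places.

1.7632

σ = √μ₂ = √144.0 = 12.00000
σ³ = μ₂^(3/2) = 1728.00000
γ₁ = μ₃/σ³ = 3046.81 / 1728.00000 ≈ 1.7632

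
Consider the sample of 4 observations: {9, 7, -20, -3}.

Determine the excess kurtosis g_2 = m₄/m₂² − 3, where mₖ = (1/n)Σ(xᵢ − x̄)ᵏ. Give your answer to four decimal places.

-1.1237

x̄ = -1.7500
Σ(xᵢ − x̄)² = 526.7500 ⇒ m₂ = 131.68750
Σ(xᵢ − x̄)⁴ = 130149.5781 ⇒ m₄ = 32537.39453
m₂² = 17341.59766
g_2 = m₄/m₂² − 3 = 1.87626 − 3 ≈ -1.1237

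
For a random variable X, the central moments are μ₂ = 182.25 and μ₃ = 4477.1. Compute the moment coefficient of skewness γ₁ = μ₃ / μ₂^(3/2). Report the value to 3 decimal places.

σ = √μ₂ = √182.25 = 13.50000
σ³ = μ₂^(3/2) = 2460.37500
γ₁ = μ₃/σ³ = 4477.1 / 2460.37500 ≈ 1.820

1.820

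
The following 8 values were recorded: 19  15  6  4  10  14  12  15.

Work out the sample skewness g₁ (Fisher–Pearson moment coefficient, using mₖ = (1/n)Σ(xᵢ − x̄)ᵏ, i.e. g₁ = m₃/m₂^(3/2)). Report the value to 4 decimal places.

x̄ = (19 + 15 + 6 + 4 + 10 + 14 + 12 + 15) / 8 = 11.8750
deviations (xᵢ − x̄): 7.1250, 3.1250, -5.8750, -7.8750, -1.8750, 2.1250, 0.1250, 3.1250
Σ(xᵢ − x̄)² = 174.8750 ⇒ m₂ = 174.8750/8 = 21.85938
Σ(xᵢ − x̄)³ = -265.4063 ⇒ m₃ = -265.4063/8 = -33.17578
m₂^(3/2) = 21.85938^(1.5) = 102.20134
g₁ = m₃ / m₂^(3/2) = -33.17578 / 102.20134 ≈ -0.3246

-0.3246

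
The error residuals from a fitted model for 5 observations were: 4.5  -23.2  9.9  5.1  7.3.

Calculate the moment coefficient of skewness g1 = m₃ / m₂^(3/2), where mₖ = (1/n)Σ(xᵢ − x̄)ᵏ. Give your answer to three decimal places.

x̄ = (4.5 - 23.2 + 9.9 + 5.1 + 7.3) / 5 = 0.7200
deviations (xᵢ − x̄): 3.7800, -23.9200, 9.1800, 4.3800, 6.5800
Σ(xᵢ − x̄)² = 733.2080 ⇒ m₂ = 733.2080/5 = 146.64160
Σ(xᵢ − x̄)³ = -12489.6715 ⇒ m₃ = -12489.6715/5 = -2497.93430
m₂^(3/2) = 146.64160^(1.5) = 1775.76620
g1 = m₃ / m₂^(3/2) = -2497.93430 / 1775.76620 ≈ -1.407

-1.407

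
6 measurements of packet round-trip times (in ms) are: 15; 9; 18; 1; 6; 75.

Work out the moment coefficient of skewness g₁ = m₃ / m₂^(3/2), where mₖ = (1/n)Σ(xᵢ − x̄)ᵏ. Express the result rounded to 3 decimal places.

x̄ = (15 + 9 + 18 + 1 + 6 + 75) / 6 = 20.6667
deviations (xᵢ − x̄): -5.6667, -11.6667, -2.6667, -19.6667, -14.6667, 54.3333
Σ(xᵢ − x̄)² = 3729.3333 ⇒ m₂ = 3729.3333/6 = 621.55556
Σ(xᵢ − x̄)³ = 147847.5556 ⇒ m₃ = 147847.5556/6 = 24641.25926
m₂^(3/2) = 621.55556^(1.5) = 15496.01146
g₁ = m₃ / m₂^(3/2) = 24641.25926 / 15496.01146 ≈ 1.590

1.590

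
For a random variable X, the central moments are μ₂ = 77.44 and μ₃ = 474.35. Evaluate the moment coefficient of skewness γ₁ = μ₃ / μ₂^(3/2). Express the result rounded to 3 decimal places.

σ = √μ₂ = √77.44 = 8.80000
σ³ = μ₂^(3/2) = 681.47200
γ₁ = μ₃/σ³ = 474.35 / 681.47200 ≈ 0.696

0.696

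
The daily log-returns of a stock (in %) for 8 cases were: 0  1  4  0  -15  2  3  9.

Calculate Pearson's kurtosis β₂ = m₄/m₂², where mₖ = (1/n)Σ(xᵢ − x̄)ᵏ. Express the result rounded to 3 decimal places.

x̄ = 0.5000
Σ(xᵢ − x̄)² = 334.0000 ⇒ m₂ = 41.75000
Σ(xᵢ − x̄)⁴ = 63134.5000 ⇒ m₄ = 7891.81250
m₂² = 1743.06250
β₂ = m₄/m₂² = 7891.81250 / 1743.06250 ≈ 4.528

4.528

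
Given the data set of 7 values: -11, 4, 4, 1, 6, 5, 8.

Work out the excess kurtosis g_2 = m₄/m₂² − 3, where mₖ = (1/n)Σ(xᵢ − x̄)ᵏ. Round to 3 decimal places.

x̄ = 2.4286
Σ(xᵢ − x̄)² = 237.7143 ⇒ m₂ = 33.95918
Σ(xᵢ − x̄)⁴ = 33703.9650 ⇒ m₄ = 4814.85214
m₂² = 1153.22616
g_2 = m₄/m₂² − 3 = 4.17512 − 3 ≈ 1.175

1.175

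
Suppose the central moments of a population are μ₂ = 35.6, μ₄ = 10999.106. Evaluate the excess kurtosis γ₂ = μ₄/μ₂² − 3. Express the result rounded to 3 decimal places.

5.679

μ₂² = 35.6² = 1267.36000
μ₄/μ₂² = 10999.106 / 1267.36000 = 8.67875
γ₂ = 8.67875 − 3 ≈ 5.679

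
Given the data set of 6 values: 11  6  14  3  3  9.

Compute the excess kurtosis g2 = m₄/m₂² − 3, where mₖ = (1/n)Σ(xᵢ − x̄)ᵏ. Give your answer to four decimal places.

-1.3632

x̄ = 7.6667
Σ(xᵢ − x̄)² = 99.3333 ⇒ m₂ = 16.55556
Σ(xᵢ − x̄)⁴ = 2691.7778 ⇒ m₄ = 448.62963
m₂² = 274.08642
g2 = m₄/m₂² − 3 = 1.63682 − 3 ≈ -1.3632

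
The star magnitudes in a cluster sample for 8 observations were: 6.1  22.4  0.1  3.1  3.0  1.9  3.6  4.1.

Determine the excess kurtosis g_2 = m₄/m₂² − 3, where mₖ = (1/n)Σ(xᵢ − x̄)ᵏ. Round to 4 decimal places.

x̄ = 5.5375
Σ(xᵢ − x̄)² = 345.6587 ⇒ m₂ = 43.20734
Σ(xᵢ − x̄)⁴ = 81995.9213 ⇒ m₄ = 10249.49016
m₂² = 1866.87455
g_2 = m₄/m₂² − 3 = 5.49019 − 3 ≈ 2.4902

2.4902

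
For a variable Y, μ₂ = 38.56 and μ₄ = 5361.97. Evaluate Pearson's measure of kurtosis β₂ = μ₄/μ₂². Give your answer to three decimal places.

3.606

μ₂² = 38.56² = 1486.87360
μ₄/μ₂² = 5361.97 / 1486.87360 = 3.60620
β₂ ≈ 3.606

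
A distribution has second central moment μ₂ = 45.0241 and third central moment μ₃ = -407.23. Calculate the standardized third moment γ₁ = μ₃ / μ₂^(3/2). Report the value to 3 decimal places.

-1.348

σ = √μ₂ = √45.0241 = 6.71000
σ³ = μ₂^(3/2) = 302.11171
γ₁ = μ₃/σ³ = -407.23 / 302.11171 ≈ -1.348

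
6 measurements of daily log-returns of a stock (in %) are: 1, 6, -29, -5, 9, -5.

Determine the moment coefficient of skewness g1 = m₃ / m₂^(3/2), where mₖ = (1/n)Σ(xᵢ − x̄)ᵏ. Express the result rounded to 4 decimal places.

-1.1190

x̄ = (1 + 6 - 29 - 5 + 9 - 5) / 6 = -3.8333
deviations (xᵢ − x̄): 4.8333, 9.8333, -25.1667, -1.1667, 12.8333, -1.1667
Σ(xᵢ − x̄)² = 920.8333 ⇒ m₂ = 920.8333/6 = 153.47222
Σ(xᵢ − x̄)³ = -12765.4444 ⇒ m₃ = -12765.4444/6 = -2127.57407
m₂^(3/2) = 153.47222^(1.5) = 1901.27384
g1 = m₃ / m₂^(3/2) = -2127.57407 / 1901.27384 ≈ -1.1190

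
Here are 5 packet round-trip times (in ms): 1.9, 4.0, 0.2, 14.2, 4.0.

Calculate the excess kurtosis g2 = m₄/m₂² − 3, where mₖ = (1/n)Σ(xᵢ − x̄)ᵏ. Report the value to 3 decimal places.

x̄ = 4.8600
Σ(xᵢ − x̄)² = 119.1920 ⇒ m₂ = 23.83840
Σ(xᵢ − x̄)⁴ = 8159.4768 ⇒ m₄ = 1631.89537
m₂² = 568.26931
g2 = m₄/m₂² − 3 = 2.87169 − 3 ≈ -0.128

-0.128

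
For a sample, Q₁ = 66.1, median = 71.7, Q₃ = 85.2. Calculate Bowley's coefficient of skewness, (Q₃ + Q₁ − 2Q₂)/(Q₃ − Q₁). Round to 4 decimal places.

0.4136

numerator: Q₃ + Q₁ − 2Q₂ = 85.2 + 66.1 − 2×71.7 = 7.9000
denominator: Q₃ − Q₁ = 85.2 − 66.1 = 19.1000
Bowley skewness = 7.9000 / 19.1000 ≈ 0.4136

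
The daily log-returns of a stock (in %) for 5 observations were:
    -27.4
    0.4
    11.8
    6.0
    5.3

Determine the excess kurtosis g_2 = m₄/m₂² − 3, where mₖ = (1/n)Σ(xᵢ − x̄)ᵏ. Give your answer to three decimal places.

x̄ = -0.7800
Σ(xᵢ − x̄)² = 951.2080 ⇒ m₂ = 190.24160
Σ(xᵢ − x̄)⁴ = 530675.1757 ⇒ m₄ = 106135.03514
m₂² = 36191.86637
g_2 = m₄/m₂² − 3 = 2.93257 − 3 ≈ -0.067

-0.067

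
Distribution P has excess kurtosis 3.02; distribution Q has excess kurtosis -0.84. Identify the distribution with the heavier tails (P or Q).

P

Higher excess kurtosis ⇒ heavier tails relative to the normal distribution.
3.02 vs -0.84: the larger is 3.02, so P has heavier tails. (P is leptokurtic — heavier-than-normal tails; the other is platykurtic.)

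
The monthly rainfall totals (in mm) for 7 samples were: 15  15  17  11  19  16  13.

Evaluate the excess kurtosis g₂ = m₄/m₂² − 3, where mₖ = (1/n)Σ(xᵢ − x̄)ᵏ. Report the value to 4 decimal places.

-0.6960

x̄ = 15.1429
Σ(xᵢ − x̄)² = 40.8571 ⇒ m₂ = 5.83673
Σ(xᵢ − x̄)⁴ = 549.4402 ⇒ m₄ = 78.49146
m₂² = 34.06747
g₂ = m₄/m₂² − 3 = 2.30400 − 3 ≈ -0.6960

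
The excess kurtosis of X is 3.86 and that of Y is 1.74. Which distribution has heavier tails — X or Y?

Higher excess kurtosis ⇒ heavier tails relative to the normal distribution.
3.86 vs 1.74: the larger is 3.86, so X has heavier tails.

X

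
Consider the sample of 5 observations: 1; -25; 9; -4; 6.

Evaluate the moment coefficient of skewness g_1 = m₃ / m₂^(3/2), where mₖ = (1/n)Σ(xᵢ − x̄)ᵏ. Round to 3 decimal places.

-1.030

x̄ = (1 - 25 + 9 - 4 + 6) / 5 = -2.6000
deviations (xᵢ − x̄): 3.6000, -22.4000, 11.6000, -1.4000, 8.6000
Σ(xᵢ − x̄)² = 725.2000 ⇒ m₂ = 725.2000/5 = 145.04000
Σ(xᵢ − x̄)³ = -8998.5600 ⇒ m₃ = -8998.5600/5 = -1799.71200
m₂^(3/2) = 145.04000^(1.5) = 1746.75376
g_1 = m₃ / m₂^(3/2) = -1799.71200 / 1746.75376 ≈ -1.030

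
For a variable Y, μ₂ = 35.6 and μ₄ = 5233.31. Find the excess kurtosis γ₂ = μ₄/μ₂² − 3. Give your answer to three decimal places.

1.129

μ₂² = 35.6² = 1267.36000
μ₄/μ₂² = 5233.31 / 1267.36000 = 4.12930
γ₂ = 4.12930 − 3 ≈ 1.129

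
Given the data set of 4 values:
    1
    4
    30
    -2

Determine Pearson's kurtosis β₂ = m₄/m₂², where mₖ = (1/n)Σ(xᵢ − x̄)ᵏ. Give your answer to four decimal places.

x̄ = 8.2500
Σ(xᵢ − x̄)² = 648.7500 ⇒ m₂ = 162.18750
Σ(xᵢ − x̄)⁴ = 237915.3281 ⇒ m₄ = 59478.83203
m₂² = 26304.78516
β₂ = m₄/m₂² = 59478.83203 / 26304.78516 ≈ 2.2611

2.2611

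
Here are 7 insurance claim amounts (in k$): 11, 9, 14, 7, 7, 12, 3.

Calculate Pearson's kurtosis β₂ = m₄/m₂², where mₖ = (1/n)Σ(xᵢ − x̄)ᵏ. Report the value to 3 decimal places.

x̄ = 9.0000
Σ(xᵢ − x̄)² = 82.0000 ⇒ m₂ = 11.71429
Σ(xᵢ − x̄)⁴ = 2050.0000 ⇒ m₄ = 292.85714
m₂² = 137.22449
β₂ = m₄/m₂² = 292.85714 / 137.22449 ≈ 2.134

2.134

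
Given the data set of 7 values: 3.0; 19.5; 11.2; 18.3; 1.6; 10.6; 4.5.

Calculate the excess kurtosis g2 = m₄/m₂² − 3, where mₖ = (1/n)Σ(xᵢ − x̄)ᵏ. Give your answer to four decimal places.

x̄ = 9.8143
Σ(xᵢ − x̄)² = 310.5086 ⇒ m₂ = 44.35837
Σ(xᵢ − x̄)⁴ = 21496.5752 ⇒ m₄ = 3070.93931
m₂² = 1967.66475
g2 = m₄/m₂² − 3 = 1.56070 − 3 ≈ -1.4393

-1.4393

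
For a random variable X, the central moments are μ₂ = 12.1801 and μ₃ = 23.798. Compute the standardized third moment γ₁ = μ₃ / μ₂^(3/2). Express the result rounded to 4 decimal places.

0.5598

σ = √μ₂ = √12.1801 = 3.49000
σ³ = μ₂^(3/2) = 42.50855
γ₁ = μ₃/σ³ = 23.798 / 42.50855 ≈ 0.5598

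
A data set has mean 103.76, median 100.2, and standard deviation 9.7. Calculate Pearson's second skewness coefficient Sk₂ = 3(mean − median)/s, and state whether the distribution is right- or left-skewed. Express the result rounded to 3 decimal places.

Sk₂ = 3(103.76 − 100.2) / 9.7 = 3 × 3.5600 / 9.7
    = 10.6800 / 9.7 ≈ 1.101
Sk₂ > 0 ⇒ mean > median ⇒ right-skewed (positive skew).

1.101, right-skewed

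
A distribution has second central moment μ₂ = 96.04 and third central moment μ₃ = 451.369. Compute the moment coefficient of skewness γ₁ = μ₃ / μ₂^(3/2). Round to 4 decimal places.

σ = √μ₂ = √96.04 = 9.80000
σ³ = μ₂^(3/2) = 941.19200
γ₁ = μ₃/σ³ = 451.369 / 941.19200 ≈ 0.4796

0.4796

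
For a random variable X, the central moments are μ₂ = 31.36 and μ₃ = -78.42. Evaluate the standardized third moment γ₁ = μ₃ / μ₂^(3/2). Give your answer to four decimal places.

σ = √μ₂ = √31.36 = 5.60000
σ³ = μ₂^(3/2) = 175.61600
γ₁ = μ₃/σ³ = -78.42 / 175.61600 ≈ -0.4465

-0.4465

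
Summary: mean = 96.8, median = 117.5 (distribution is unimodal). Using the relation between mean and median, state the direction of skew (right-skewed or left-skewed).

mean − median = 96.8 − 117.5 = -20.7
mean < median ⇒ the longer tail is on the left ⇒ left-skewed (negatively skewed).

left-skewed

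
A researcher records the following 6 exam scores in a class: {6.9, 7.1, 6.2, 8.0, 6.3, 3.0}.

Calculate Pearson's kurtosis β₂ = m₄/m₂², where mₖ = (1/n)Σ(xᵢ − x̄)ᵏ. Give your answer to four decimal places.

3.3434

x̄ = 6.2500
Σ(xᵢ − x̄)² = 14.7750 ⇒ m₂ = 2.46250
Σ(xᵢ − x̄)⁴ = 121.6458 ⇒ m₄ = 20.27431
m₂² = 6.06391
β₂ = m₄/m₂² = 20.27431 / 6.06391 ≈ 3.3434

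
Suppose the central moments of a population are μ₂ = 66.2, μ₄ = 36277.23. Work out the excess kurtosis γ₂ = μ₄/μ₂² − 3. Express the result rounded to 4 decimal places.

5.2779

μ₂² = 66.2² = 4382.44000
μ₄/μ₂² = 36277.23 / 4382.44000 = 8.27786
γ₂ = 8.27786 − 3 ≈ 5.2779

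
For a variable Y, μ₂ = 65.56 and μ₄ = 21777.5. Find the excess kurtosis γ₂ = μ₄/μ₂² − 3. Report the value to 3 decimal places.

2.067

μ₂² = 65.56² = 4298.11360
μ₄/μ₂² = 21777.5 / 4298.11360 = 5.06676
γ₂ = 5.06676 − 3 ≈ 2.067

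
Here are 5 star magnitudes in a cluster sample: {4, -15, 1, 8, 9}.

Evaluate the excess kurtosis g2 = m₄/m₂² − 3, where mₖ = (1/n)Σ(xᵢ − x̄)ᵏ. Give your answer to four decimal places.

x̄ = 1.4000
Σ(xᵢ − x̄)² = 377.2000 ⇒ m₂ = 75.44000
Σ(xᵢ − x̄)⁴ = 77618.8960 ⇒ m₄ = 15523.77920
m₂² = 5691.19360
g2 = m₄/m₂² − 3 = 2.72768 − 3 ≈ -0.2723

-0.2723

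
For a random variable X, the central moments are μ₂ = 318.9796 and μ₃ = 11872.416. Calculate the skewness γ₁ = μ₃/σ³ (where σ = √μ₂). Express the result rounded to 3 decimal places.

2.084

σ = √μ₂ = √318.9796 = 17.86000
σ³ = μ₂^(3/2) = 5696.97566
γ₁ = μ₃/σ³ = 11872.416 / 5696.97566 ≈ 2.084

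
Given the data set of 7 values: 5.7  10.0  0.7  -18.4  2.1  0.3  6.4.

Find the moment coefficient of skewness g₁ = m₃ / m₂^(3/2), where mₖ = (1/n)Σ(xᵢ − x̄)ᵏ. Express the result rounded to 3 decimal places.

-1.438

x̄ = (5.7 + 10.0 + 0.7 - 18.4 + 2.1 + 0.3 + 6.4) / 7 = 0.9714
deviations (xᵢ − x̄): 4.7286, 9.0286, -0.2714, -19.3714, 1.1286, -0.6714, 5.4286
Σ(xᵢ − x̄)² = 510.3943 ⇒ m₂ = 510.3943/7 = 72.91347
Σ(xᵢ − x̄)³ = -6266.3878 ⇒ m₃ = -6266.3878/7 = -895.19825
m₂^(3/2) = 72.91347^(1.5) = 622.60363
g₁ = m₃ / m₂^(3/2) = -895.19825 / 622.60363 ≈ -1.438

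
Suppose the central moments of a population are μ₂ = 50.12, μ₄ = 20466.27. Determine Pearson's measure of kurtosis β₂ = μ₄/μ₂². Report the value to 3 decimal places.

μ₂² = 50.12² = 2512.01440
μ₄/μ₂² = 20466.27 / 2512.01440 = 8.14735
β₂ ≈ 8.147

8.147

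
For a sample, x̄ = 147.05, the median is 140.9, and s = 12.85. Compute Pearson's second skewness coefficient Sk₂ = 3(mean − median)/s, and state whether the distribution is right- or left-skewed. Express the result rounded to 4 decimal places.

1.4358, right-skewed

Sk₂ = 3(147.05 − 140.9) / 12.85 = 3 × 6.1500 / 12.85
    = 18.4500 / 12.85 ≈ 1.4358
Sk₂ > 0 ⇒ mean > median ⇒ right-skewed (positive skew).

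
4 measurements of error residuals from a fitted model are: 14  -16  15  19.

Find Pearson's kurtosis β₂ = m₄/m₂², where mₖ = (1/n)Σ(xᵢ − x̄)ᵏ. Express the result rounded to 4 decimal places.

x̄ = 8.0000
Σ(xᵢ − x̄)² = 782.0000 ⇒ m₂ = 195.50000
Σ(xᵢ − x̄)⁴ = 350114.0000 ⇒ m₄ = 87528.50000
m₂² = 38220.25000
β₂ = m₄/m₂² = 87528.50000 / 38220.25000 ≈ 2.2901

2.2901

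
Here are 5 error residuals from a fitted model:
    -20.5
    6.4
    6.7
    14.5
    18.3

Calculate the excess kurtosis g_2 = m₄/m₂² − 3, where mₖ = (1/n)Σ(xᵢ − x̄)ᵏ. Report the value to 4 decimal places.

x̄ = 5.0800
Σ(xᵢ − x̄)² = 922.2080 ⇒ m₂ = 184.44160
Σ(xᵢ − x̄)⁴ = 466584.1901 ⇒ m₄ = 93316.83802
m₂² = 34018.70381
g_2 = m₄/m₂² − 3 = 2.74310 − 3 ≈ -0.2569

-0.2569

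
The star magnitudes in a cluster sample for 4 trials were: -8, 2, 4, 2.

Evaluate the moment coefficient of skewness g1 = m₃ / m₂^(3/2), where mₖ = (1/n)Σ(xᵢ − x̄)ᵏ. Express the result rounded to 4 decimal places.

-1.0466

x̄ = (-8 + 2 + 4 + 2) / 4 = 0.0000
deviations (xᵢ − x̄): -8.0000, 2.0000, 4.0000, 2.0000
Σ(xᵢ − x̄)² = 88.0000 ⇒ m₂ = 88.0000/4 = 22.00000
Σ(xᵢ − x̄)³ = -432.0000 ⇒ m₃ = -432.0000/4 = -108.00000
m₂^(3/2) = 22.00000^(1.5) = 103.18915
g1 = m₃ / m₂^(3/2) = -108.00000 / 103.18915 ≈ -1.0466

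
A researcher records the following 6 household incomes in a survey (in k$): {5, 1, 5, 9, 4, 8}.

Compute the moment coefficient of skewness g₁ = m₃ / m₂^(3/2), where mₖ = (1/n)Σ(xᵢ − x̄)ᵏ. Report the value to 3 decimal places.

-0.143

x̄ = (5 + 1 + 5 + 9 + 4 + 8) / 6 = 5.3333
deviations (xᵢ − x̄): -0.3333, -4.3333, -0.3333, 3.6667, -1.3333, 2.6667
Σ(xᵢ − x̄)² = 41.3333 ⇒ m₂ = 41.3333/6 = 6.88889
Σ(xᵢ − x̄)³ = -15.5556 ⇒ m₃ = -15.5556/6 = -2.59259
m₂^(3/2) = 6.88889^(1.5) = 18.08106
g₁ = m₃ / m₂^(3/2) = -2.59259 / 18.08106 ≈ -0.143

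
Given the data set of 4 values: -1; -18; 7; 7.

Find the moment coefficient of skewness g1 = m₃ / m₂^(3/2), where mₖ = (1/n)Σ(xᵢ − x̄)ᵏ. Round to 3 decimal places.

-0.841

x̄ = (-1 - 18 + 7 + 7) / 4 = -1.2500
deviations (xᵢ − x̄): 0.2500, -16.7500, 8.2500, 8.2500
Σ(xᵢ − x̄)² = 416.7500 ⇒ m₂ = 416.7500/4 = 104.18750
Σ(xᵢ − x̄)³ = -3576.3750 ⇒ m₃ = -3576.3750/4 = -894.09375
m₂^(3/2) = 104.18750^(1.5) = 1063.46555
g1 = m₃ / m₂^(3/2) = -894.09375 / 1063.46555 ≈ -0.841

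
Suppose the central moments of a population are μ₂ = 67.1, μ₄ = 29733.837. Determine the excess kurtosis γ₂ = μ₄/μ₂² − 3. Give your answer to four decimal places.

μ₂² = 67.1² = 4502.41000
μ₄/μ₂² = 29733.837 / 4502.41000 = 6.60398
γ₂ = 6.60398 − 3 ≈ 3.6040

3.6040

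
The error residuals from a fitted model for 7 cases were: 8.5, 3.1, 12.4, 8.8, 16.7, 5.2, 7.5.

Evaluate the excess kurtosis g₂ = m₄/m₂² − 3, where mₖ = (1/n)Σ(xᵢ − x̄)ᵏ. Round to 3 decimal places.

x̄ = 8.8857
Σ(xᵢ − x̄)² = 122.5486 ⇒ m₂ = 17.50694
Σ(xᵢ − x̄)⁴ = 5190.0142 ⇒ m₄ = 741.43060
m₂² = 306.49291
g₂ = m₄/m₂² − 3 = 2.41908 − 3 ≈ -0.581

-0.581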